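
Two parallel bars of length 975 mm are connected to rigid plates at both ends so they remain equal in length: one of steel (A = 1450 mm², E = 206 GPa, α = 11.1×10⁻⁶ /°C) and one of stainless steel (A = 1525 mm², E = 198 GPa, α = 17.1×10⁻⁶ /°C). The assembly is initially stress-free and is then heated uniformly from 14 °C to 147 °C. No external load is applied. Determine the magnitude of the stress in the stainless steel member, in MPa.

Equilibrium of a rigid end plate with no external load gives equal and opposite internal forces ±P in the two members. Since α_{stainless steel} > α_{steel}, heating drives the stainless steel into compression and the steel into tension.
Equating the net (thermal + elastic) strains gives |α₁ − α₂|·ΔT = P·[1/(A₁E₁) + 1/(A₂E₂)].
|α₁ − α₂|·ΔT = 6×10⁻⁶ × 133 = 0.000798.
1/(A₁E₁) + 1/(A₂E₂) = 1/(1450×206×10³) + 1/(1525×198×10³) = 6.66×10⁻⁹ N⁻¹.
So P = 0.000798 / 6.66×10⁻⁹ = 119.8 kN.
σ_{stainless steel} = P/A₂ = 119800/1525 = 78.57 MPa, compressive.

σ ≈ 78.6 MPa (compressive)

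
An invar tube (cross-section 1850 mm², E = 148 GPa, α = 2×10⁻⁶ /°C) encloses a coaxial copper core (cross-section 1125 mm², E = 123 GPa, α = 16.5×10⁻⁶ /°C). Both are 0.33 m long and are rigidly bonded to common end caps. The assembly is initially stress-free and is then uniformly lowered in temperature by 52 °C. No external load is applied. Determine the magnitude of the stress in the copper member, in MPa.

Equilibrium of a rigid end plate with no external load gives equal and opposite internal forces ±P in the two members. Since α_{copper} > α_{invar}, cooling drives the copper into tension and the invar into compression.
Setting the final lengths equal and cancelling L: (α₁ − α₂)ΔT = P/(A₁E₁) + P/(A₂E₂).
|α₁ − α₂|·ΔT = 14.5×10⁻⁶ × 52 = 0.000754.
1/(A₁E₁) + 1/(A₂E₂) = 1/(1850×148×10³) + 1/(1125×123×10³) = 1.088×10⁻⁸ N⁻¹.
P = 0.000754 / 1.088×10⁻⁸ = 69310 N = 69.31 kN.
σ_{copper} = P/A₂ = 69310/1125 = 61.61 MPa, tensile.

σ ≈ 61.6 MPa (tensile)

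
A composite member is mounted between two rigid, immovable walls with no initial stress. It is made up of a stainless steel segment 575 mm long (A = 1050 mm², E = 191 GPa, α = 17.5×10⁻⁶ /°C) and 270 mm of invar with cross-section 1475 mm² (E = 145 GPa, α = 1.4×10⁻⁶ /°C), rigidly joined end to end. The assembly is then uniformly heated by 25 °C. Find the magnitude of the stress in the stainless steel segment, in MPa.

σ ≈ 60.2 MPa (compressive)

If the supports were absent, the total length change would be Σ αᵢΔT Lᵢ = 17.5×10⁻⁶×25×575 + 1.4×10⁻⁶×25×270 = 0.261 mm.
The walls prevent any net length change, so an axial force P (same in every segment) develops. Compatibility: P · Σ Lᵢ/(AᵢEᵢ) = δ_free.
Σ Lᵢ/(AᵢEᵢ) = 575/(1050×191×10³) + 270/(1475×145×10³) = 4.13×10⁻⁶ mm/N.
Hence P = δ_free / Σ(L/AE) = 0.261/4.13×10⁻⁶ = 63.21 kN (compressive).
σ_{stainless steel} = P / A = 63210 / 1050 = 60.2 MPa.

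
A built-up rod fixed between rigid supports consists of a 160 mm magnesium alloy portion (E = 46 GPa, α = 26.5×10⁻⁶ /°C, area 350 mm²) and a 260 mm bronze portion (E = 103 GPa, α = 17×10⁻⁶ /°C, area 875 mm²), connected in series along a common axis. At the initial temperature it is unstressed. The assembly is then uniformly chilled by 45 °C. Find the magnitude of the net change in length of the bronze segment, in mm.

With the walls removed the bar would change length by δ_free = Σ αᵢΔT Lᵢ = 26.5×10⁻⁶×45×160 + 17×10⁻⁶×45×260 = 0.3897 mm.
The rigid supports impose zero overall length change; the single axial force P common to all segments must satisfy P Σ Lᵢ/(AᵢEᵢ) = δ_free.
Σ Lᵢ/(AᵢEᵢ) = 160/(350×46×10³) + 260/(875×103×10³) = 1.282×10⁻⁵ mm/N.
P = 0.3897 / 1.282×10⁻⁵ = 30390 N = 30.39 kN, tensile.
For the bronze segment, free thermal change = 17×10⁻⁶×45×260 = 0.1989 mm and elastic change from P = 30390×260/(875×103×10³) = 0.08768 mm; these oppose, so the net change is 0.111 mm (segment shortens).

|ΔL| ≈ 0.111 mm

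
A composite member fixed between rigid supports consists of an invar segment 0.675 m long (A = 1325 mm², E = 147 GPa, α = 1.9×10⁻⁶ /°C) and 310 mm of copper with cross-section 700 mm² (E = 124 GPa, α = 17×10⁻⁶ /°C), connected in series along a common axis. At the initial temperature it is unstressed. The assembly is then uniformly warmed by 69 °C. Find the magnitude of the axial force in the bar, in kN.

P ≈ 64.2 kN (compressive)

If the supports were absent, the total length change would be Σ αᵢΔT Lᵢ = 1.9×10⁻⁶×69×675 + 17×10⁻⁶×69×310 = 0.4521 mm.
The rigid supports impose zero overall length change; the single axial force P common to all segments must satisfy P Σ Lᵢ/(AᵢEᵢ) = δ_free.
The series flexibility is Σ Lᵢ/(AᵢEᵢ) = 675/(1325×147×10³) + 310/(700×124×10³) = 7.037×10⁻⁶ mm/N.
So P = 0.4521 / 7.037×10⁻⁶ = 64.25 kN, compressive.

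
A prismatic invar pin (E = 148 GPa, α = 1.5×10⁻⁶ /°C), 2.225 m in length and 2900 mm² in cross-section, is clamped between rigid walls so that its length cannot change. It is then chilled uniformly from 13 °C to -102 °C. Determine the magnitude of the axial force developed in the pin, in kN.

P ≈ 74 kN (tensile)

With zero net strain, σ = E·αΔT = 148 GPa × 1.5×10⁻⁶ × 115 = 25.53 MPa.
Then P = σA = 25.53 × 2900 mm² = 74.04 kN, tensile.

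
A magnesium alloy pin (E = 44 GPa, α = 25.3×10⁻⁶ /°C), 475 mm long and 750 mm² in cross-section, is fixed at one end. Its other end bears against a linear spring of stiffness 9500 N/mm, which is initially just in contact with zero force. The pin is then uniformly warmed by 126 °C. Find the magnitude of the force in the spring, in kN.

P ≈ 12.7 kN

The unrestrained thermal change is αΔT L = 25.3×10⁻⁶ × 126 × 475 = 1.514 mm.
With a force P in the spring, the elastic change of the pin is PL/(AE) and that of the spring is P/k; compatibility requires their sum to equal δ_free.
So P = δ_free / [L/(AE) + 1/k] = 1.514 / [ 475/(750×44×10³) + 1/(9500) ].
P = 1.514 / 0.0001197 = 12650 N.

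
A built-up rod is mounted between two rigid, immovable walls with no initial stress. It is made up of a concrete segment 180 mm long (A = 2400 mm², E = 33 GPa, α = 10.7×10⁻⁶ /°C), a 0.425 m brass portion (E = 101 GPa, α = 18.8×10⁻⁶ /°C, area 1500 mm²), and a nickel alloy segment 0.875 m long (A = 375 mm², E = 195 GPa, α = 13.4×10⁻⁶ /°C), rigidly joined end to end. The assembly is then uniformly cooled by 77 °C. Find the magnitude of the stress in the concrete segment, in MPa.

With the walls removed the bar would change length by δ_free = Σ αᵢΔT Lᵢ = 10.7×10⁻⁶×77×180 + 18.8×10⁻⁶×77×425 + 13.4×10⁻⁶×77×875 = 1.666 mm.
The rigid supports impose zero overall length change; the single axial force P common to all segments must satisfy P Σ Lᵢ/(AᵢEᵢ) = δ_free.
The series flexibility is Σ Lᵢ/(AᵢEᵢ) = 180/(2400×33×10³) + 425/(1500×101×10³) + 875/(375×195×10³) = 1.704×10⁻⁵ mm/N.
Hence P = δ_free / Σ(L/AE) = 1.666/1.704×10⁻⁵ = 97.77 kN (tensile).
σ_{concrete} = P / A = 97770 / 2400 = 40.74 MPa.

σ ≈ 40.7 MPa (tensile)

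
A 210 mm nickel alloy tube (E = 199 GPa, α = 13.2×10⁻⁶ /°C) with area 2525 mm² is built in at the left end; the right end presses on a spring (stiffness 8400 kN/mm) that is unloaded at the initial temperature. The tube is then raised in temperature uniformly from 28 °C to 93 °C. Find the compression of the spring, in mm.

Free thermal expansion: δ_free = αΔT L = 13.2×10⁻⁶ × 65 × 210 = 0.1802 mm.
Let P be the compressive force at the spring. The tube shortens elastically by PL/(AE) and the spring compresses by P/k; together these equal δ_free.
P [ L/(AE) + 1/k ] = δ_free → P [ 210/(2525×199×10³) + 1/(8400×10³) ] = 0.1802.
P = 0.1802 / 5.37×10⁻⁷ = 335500 N.
Spring compression = P/k = 335500/(8400×10³) = 0.03995 mm.

δ ≈ 0.0399 mm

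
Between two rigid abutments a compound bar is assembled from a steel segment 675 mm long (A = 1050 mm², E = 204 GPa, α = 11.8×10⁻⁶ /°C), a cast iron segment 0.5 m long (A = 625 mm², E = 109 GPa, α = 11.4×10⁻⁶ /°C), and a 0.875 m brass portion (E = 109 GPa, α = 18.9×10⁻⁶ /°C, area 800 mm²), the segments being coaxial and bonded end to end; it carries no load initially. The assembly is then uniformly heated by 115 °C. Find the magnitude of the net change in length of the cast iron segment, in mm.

|ΔL| ≈ 0.586 mm

If the supports were absent, the total length change would be Σ αᵢΔT Lᵢ = 11.8×10⁻⁶×115×675 + 11.4×10⁻⁶×115×500 + 18.9×10⁻⁶×115×875 = 3.473 mm.
Since the ends are fixed, an axial force P builds up, equal in every segment, with P · Σ Lᵢ/(AᵢEᵢ) = δ_free.
The series flexibility is Σ Lᵢ/(AᵢEᵢ) = 675/(1050×204×10³) + 500/(625×109×10³) + 875/(800×109×10³) = 2.053×10⁻⁵ mm/N.
So P = 3.473 / 2.053×10⁻⁵ = 169.2 kN, compressive.
For the cast iron segment, free thermal change = 11.4×10⁻⁶×115×500 = 0.6555 mm and elastic change from P = 169200×500/(625×109×10³) = 1.242 mm; these oppose, so the net change is 0.586 mm (segment shortens).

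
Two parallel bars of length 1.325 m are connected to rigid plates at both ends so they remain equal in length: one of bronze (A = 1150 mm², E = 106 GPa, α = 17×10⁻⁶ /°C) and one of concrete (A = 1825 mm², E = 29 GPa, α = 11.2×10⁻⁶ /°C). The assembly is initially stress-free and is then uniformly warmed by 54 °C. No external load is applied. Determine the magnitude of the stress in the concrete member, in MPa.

σ ≈ 6.33 MPa (tensile)

Both members must finish at the same length. With the larger α, the bronze tends to over-expand; the plates restrain it, putting the bronze in compression and the concrete in tension. With no external load the two internal forces are equal and opposite, magnitude P.
Equating the net (thermal + elastic) strains gives |α₁ − α₂|·ΔT = P·[1/(A₁E₁) + 1/(A₂E₂)].
|α₁ − α₂|·ΔT = 5.8×10⁻⁶ × 54 = 0.0003132.
1/(A₁E₁) + 1/(A₂E₂) = 1/(1150×106×10³) + 1/(1825×29×10³) = 2.71×10⁻⁸ N⁻¹.
So P = 0.0003132 / 2.71×10⁻⁸ = 11.56 kN.
σ_{concrete} = P/A₂ = 11560/1825 = 6.333 MPa, tensile.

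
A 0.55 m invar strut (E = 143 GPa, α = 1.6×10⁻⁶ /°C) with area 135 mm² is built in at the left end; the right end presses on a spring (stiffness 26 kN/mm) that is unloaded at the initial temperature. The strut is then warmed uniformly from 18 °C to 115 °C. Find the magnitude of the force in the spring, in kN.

The unrestrained thermal change is αΔT L = 1.6×10⁻⁶ × 97 × 550 = 0.08536 mm.
With a force P in the spring, the elastic change of the strut is PL/(AE) and that of the spring is P/k; compatibility requires their sum to equal δ_free.
So P = δ_free / [L/(AE) + 1/k] = 0.08536 / [ 550/(135×143×10³) + 1/(26×10³) ].
P = 0.08536 / 6.695×10⁻⁵ = 1275 N.

P ≈ 1.27 kN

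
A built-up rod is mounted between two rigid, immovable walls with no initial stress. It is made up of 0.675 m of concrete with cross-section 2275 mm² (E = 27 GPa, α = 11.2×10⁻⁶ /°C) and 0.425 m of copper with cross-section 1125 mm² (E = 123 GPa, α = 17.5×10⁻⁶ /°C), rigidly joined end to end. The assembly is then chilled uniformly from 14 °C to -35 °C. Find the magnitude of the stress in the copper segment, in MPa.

σ ≈ 46.5 MPa (tensile)

Free thermal contraction of the whole bar: Σ αᵢΔT Lᵢ = 11.2×10⁻⁶×49×675 + 17.5×10⁻⁶×49×425 = 0.7349 mm.
Since the ends are fixed, an axial force P builds up, equal in every segment, with P · Σ Lᵢ/(AᵢEᵢ) = δ_free.
The series flexibility is Σ Lᵢ/(AᵢEᵢ) = 675/(2275×27×10³) + 425/(1125×123×10³) = 1.406×10⁻⁵ mm/N.
So P = 0.7349 / 1.406×10⁻⁵ = 52.27 kN, tensile.
σ_{copper} = P / A = 52270 / 1125 = 46.46 MPa.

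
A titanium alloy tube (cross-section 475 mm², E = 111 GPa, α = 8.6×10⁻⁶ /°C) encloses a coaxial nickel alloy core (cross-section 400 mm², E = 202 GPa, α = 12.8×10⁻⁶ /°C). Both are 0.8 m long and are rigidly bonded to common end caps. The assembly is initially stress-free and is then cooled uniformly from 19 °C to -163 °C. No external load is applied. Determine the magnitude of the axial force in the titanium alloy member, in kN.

Equilibrium of a rigid end plate with no external load gives equal and opposite internal forces ±P in the two members. Since α_{nickel alloy} > α_{titanium alloy}, cooling drives the nickel alloy into tension and the titanium alloy into compression.
Compatibility of the two members (thermal + elastic change equal): (α₁ − α₂)ΔT = P·[1/(A₁E₁) + 1/(A₂E₂)].
|α₁ − α₂|·ΔT = 4.2×10⁻⁶ × 182 = 0.0007644.
1/(A₁E₁) + 1/(A₂E₂) = 1/(475×111×10³) + 1/(400×202×10³) = 3.134×10⁻⁸ N⁻¹.
P = 0.0007644 / 3.134×10⁻⁸ = 24390 N = 24.39 kN.

P ≈ 24.4 kN (compressive in the titanium alloy)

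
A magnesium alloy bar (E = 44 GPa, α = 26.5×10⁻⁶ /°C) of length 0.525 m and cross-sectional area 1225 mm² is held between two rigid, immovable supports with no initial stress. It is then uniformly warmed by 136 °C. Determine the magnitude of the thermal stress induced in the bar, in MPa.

Because both ends are immovable the net strain is zero, and the suppressed thermal strain is αΔT = 26.5×10⁻⁶ × 136 = 3604×10⁻⁶.
The stress required to suppress this strain is σ = Eε = 44×10³ × 3604×10⁻⁶ = 158.6 MPa, compressive since the bar is trying to expand.

σ ≈ 159 MPa (compressive)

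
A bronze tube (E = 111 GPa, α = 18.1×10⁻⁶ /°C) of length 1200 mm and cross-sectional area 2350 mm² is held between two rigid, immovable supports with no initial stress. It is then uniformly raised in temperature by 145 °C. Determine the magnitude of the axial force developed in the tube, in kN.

With zero net strain, σ = E·αΔT = 111 GPa × 18.1×10⁻⁶ × 145 = 291.3 MPa.
Axial force P = σA = 291.3 × 2350 = 684600 N = 684.6 kN, compressive.

P ≈ 685 kN (compressive)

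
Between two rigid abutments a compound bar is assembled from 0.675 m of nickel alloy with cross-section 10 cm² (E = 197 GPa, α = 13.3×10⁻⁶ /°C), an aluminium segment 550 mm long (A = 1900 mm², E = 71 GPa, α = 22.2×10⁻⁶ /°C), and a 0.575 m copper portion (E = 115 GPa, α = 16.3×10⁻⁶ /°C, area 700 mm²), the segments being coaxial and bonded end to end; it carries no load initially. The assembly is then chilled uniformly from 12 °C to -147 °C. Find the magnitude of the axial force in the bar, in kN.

With the walls removed the bar would change length by δ_free = Σ αᵢΔT Lᵢ = 13.3×10⁻⁶×159×675 + 22.2×10⁻⁶×159×550 + 16.3×10⁻⁶×159×575 = 4.859 mm.
The rigid supports impose zero overall length change; the single axial force P common to all segments must satisfy P Σ Lᵢ/(AᵢEᵢ) = δ_free.
The series flexibility is Σ Lᵢ/(AᵢEᵢ) = 675/(1000×197×10³) + 550/(1900×71×10³) + 575/(700×115×10³) = 1.465×10⁻⁵ mm/N.
Hence P = δ_free / Σ(L/AE) = 4.859/1.465×10⁻⁵ = 331.8 kN (tensile).

P ≈ 332 kN (tensile)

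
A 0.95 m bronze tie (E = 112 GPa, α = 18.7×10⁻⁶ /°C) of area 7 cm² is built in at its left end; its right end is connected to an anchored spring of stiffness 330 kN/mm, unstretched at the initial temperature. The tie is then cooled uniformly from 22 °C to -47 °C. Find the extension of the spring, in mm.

δ ≈ 0.245 mm

The unrestrained thermal change is αΔT L = 18.7×10⁻⁶ × 69 × 950 = 1.226 mm.
With a force P in the spring, the elastic change of the tie is PL/(AE) and that of the spring is P/k; compatibility requires their sum to equal δ_free.
So P = δ_free / [L/(AE) + 1/k] = 1.226 / [ 950/(700×112×10³) + 1/(330×10³) ].
P = 1.226 / 1.515×10⁻⁵ = 80920 N.
Spring extension = P/k = 80920/(330×10³) = 0.2452 mm.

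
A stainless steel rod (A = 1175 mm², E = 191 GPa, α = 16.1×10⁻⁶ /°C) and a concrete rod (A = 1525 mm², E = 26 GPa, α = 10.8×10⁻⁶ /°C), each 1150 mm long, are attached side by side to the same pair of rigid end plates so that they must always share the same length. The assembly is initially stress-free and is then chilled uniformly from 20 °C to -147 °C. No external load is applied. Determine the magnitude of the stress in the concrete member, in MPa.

σ ≈ 19.6 MPa (compressive)

Both members must finish at the same length. With the larger α, the stainless steel tends to over-contract; the plates restrain it, putting the stainless steel in tension and the concrete in compression. With no external load the two internal forces are equal and opposite, magnitude P.
Equating the net (thermal + elastic) strains gives |α₁ − α₂|·ΔT = P·[1/(A₁E₁) + 1/(A₂E₂)].
|α₁ − α₂|·ΔT = 5.3×10⁻⁶ × 167 = 0.0008851.
1/(A₁E₁) + 1/(A₂E₂) = 1/(1175×191×10³) + 1/(1525×26×10³) = 2.968×10⁻⁸ N⁻¹.
So P = 0.0008851 / 2.968×10⁻⁸ = 29.82 kN.
σ_{concrete} = P/A₂ = 29820/1525 = 19.56 MPa, compressive.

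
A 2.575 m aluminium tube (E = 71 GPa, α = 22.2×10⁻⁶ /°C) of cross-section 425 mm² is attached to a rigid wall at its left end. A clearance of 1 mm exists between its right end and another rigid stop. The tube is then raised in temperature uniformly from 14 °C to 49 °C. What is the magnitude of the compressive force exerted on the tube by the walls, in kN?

Free thermal elongation = αΔT L = 22.2×10⁻⁶ × 35 × 2575 = 2.001 mm.
This exceeds the 1 mm gap, so the wall pushes back. The portion of expansion that must be recovered elastically is δ_free − gap = 2.001 − 1 = 1.001 mm.
That suppressed elongation corresponds to σ = E·Δ/L = 71×10³ × 1.001/2575 = 27.59 MPa.
P = σA = 27.59 × 425 = 11.73 kN.

P ≈ 11.7 kN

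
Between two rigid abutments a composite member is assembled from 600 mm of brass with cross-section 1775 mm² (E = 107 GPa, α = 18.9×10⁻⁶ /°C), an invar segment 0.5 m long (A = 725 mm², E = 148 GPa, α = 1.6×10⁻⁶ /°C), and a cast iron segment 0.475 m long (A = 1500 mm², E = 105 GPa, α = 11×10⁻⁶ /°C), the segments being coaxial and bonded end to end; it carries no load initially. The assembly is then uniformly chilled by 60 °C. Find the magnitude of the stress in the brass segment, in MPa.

If the supports were absent, the total length change would be Σ αᵢΔT Lᵢ = 18.9×10⁻⁶×60×600 + 1.6×10⁻⁶×60×500 + 11×10⁻⁶×60×475 = 1.042 mm.
Since the ends are fixed, an axial force P builds up, equal in every segment, with P · Σ Lᵢ/(AᵢEᵢ) = δ_free.
Σ Lᵢ/(AᵢEᵢ) = 600/(1775×107×10³) + 500/(725×148×10³) + 475/(1500×105×10³) = 1.083×10⁻⁵ mm/N.
Hence P = δ_free / Σ(L/AE) = 1.042/1.083×10⁻⁵ = 96.16 kN (tensile).
σ_{brass} = P / A = 96160 / 1775 = 54.18 MPa.

σ ≈ 54.2 MPa (tensile)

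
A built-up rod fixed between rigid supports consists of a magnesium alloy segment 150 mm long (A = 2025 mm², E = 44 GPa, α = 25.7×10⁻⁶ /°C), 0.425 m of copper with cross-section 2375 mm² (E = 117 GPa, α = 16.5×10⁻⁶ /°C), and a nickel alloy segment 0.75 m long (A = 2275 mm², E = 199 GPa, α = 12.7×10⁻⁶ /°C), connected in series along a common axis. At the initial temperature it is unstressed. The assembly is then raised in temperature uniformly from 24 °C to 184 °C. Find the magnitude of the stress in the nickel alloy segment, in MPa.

If the supports were absent, the total length change would be Σ αᵢΔT Lᵢ = 25.7×10⁻⁶×160×150 + 16.5×10⁻⁶×160×425 + 12.7×10⁻⁶×160×750 = 3.263 mm.
The rigid supports impose zero overall length change; the single axial force P common to all segments must satisfy P Σ Lᵢ/(AᵢEᵢ) = δ_free.
The series flexibility is Σ Lᵢ/(AᵢEᵢ) = 150/(2025×44×10³) + 425/(2375×117×10³) + 750/(2275×199×10³) = 4.87×10⁻⁶ mm/N.
Hence P = δ_free / Σ(L/AE) = 3.263/4.87×10⁻⁶ = 670 kN (compressive).
σ_{nickel alloy} = P / A = 670000 / 2275 = 294.5 MPa.

σ ≈ 295 MPa (compressive)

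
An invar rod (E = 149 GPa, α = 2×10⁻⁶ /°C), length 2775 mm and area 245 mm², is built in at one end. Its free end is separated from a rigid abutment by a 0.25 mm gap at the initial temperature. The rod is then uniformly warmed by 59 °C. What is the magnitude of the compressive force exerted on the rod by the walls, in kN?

Unrestrained expansion: δ_free = αΔT L = 2×10⁻⁶ × 59 × 2775 = 0.3274 mm.
After closing the 0.25 mm clearance, 0.3274 − 0.25 = 0.07745 mm of expansion remains to be suppressed by the wall.
That suppressed elongation corresponds to σ = E·Δ/L = 149×10³ × 0.07745/2775 = 4.159 MPa.
Force on the wall = σA = 4.159 × 245 mm² = 1.019 kN.

P ≈ 1.02 kN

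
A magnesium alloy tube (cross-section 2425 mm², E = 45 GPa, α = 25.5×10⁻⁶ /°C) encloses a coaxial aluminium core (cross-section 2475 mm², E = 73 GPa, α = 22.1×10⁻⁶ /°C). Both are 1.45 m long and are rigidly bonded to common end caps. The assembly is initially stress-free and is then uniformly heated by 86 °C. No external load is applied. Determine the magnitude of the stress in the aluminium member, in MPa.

σ ≈ 8.04 MPa (tensile)

The magnesium alloy has the larger α, so on heating it would change length more than the aluminium if both were free. The rigid plates force a common final length, so the magnesium alloy is put into compression and the aluminium into tension, with equal and opposite forces P (no external load).
Equating the net (thermal + elastic) strains gives |α₁ − α₂|·ΔT = P·[1/(A₁E₁) + 1/(A₂E₂)].
|α₁ − α₂|·ΔT = 3.4×10⁻⁶ × 86 = 0.0002924.
1/(A₁E₁) + 1/(A₂E₂) = 1/(2425×45×10³) + 1/(2475×73×10³) = 1.47×10⁻⁸ N⁻¹.
So P = 0.0002924 / 1.47×10⁻⁸ = 19.89 kN.
σ_{aluminium} = P/A₂ = 19890/2475 = 8.038 MPa, tensile.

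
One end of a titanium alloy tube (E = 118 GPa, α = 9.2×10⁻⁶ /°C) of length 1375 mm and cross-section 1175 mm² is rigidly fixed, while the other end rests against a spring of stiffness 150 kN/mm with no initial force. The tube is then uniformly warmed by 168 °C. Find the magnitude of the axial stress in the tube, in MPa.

σ ≈ 109 MPa (compressive)

If the spring were absent the tube would lengthen by αΔT L = 9.2×10⁻⁶ × 168 × 1375 = 2.125 mm.
With a force P in the spring, the elastic change of the tube is PL/(AE) and that of the spring is P/k; compatibility requires their sum to equal δ_free.
So P = δ_free / [L/(AE) + 1/k] = 2.125 / [ 1375/(1175×118×10³) + 1/(150×10³) ].
P = 2.125 / 1.658×10⁻⁵ = 128100 N.
σ = P/A = 128100/1175 = 109.1 MPa.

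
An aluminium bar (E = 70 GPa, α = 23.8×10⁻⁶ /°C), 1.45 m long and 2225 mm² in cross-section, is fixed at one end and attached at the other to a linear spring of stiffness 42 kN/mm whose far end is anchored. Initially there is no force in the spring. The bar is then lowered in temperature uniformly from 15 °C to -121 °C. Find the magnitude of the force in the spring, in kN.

P ≈ 142 kN

Free thermal contraction: δ_free = αΔT L = 23.8×10⁻⁶ × 136 × 1450 = 4.693 mm.
Let P be the tensile force in the spring. The bar extends elastically by PL/(AE) and the spring stretches by P/k; together these equal δ_free.
So P = δ_free / [L/(AE) + 1/k] = 4.693 / [ 1450/(2225×70×10³) + 1/(42×10³) ].
P = 4.693 / 3.312×10⁻⁵ = 141700 N.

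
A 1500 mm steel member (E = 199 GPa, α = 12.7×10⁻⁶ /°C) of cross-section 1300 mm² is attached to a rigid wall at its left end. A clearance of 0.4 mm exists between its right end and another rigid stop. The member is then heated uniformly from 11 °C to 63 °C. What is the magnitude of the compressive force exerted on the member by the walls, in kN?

Unrestrained expansion: δ_free = αΔT L = 12.7×10⁻⁶ × 52 × 1500 = 0.9906 mm.
The gap closes (δ_free > 0.4 mm) and the wall then resists a further 0.9906 − 0.4 = 0.5906 mm of expansion.
Compatibility: PL/(AE) = 0.5906 mm, so σ = P/A = E × (0.5906/1500) = 78.35 MPa.
Force on the wall = σA = 78.35 × 1300 mm² = 101.9 kN.

P ≈ 102 kN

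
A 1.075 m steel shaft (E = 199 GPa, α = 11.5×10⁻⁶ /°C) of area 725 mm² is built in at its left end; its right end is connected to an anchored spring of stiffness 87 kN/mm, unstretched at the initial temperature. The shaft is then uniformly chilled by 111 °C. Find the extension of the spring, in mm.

δ ≈ 0.833 mm

If the spring were absent the shaft would shorten by αΔT L = 11.5×10⁻⁶ × 111 × 1075 = 1.372 mm.
Let P be the tensile force in the spring. The shaft extends elastically by PL/(AE) and the spring stretches by P/k; together these equal δ_free.
So P = δ_free / [L/(AE) + 1/k] = 1.372 / [ 1075/(725×199×10³) + 1/(87×10³) ].
P = 1.372 / 1.895×10⁻⁵ = 72430 N.
Spring extension = P/k = 72430/(87×10³) = 0.8325 mm.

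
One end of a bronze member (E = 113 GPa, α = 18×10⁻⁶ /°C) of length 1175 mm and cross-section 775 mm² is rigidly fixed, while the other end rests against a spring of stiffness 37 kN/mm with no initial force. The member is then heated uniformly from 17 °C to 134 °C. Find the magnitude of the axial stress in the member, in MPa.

If the spring were absent the member would lengthen by αΔT L = 18×10⁻⁶ × 117 × 1175 = 2.475 mm.
With a force P in the spring, the elastic change of the member is PL/(AE) and that of the spring is P/k; compatibility requires their sum to equal δ_free.
P [ L/(AE) + 1/k ] = δ_free → P [ 1175/(775×113×10³) + 1/(37×10³) ] = 2.475.
P = 2.475 / 4.044×10⁻⁵ = 61180 N.
σ = P/A = 61180/775 = 78.95 MPa.

σ ≈ 78.9 MPa (compressive)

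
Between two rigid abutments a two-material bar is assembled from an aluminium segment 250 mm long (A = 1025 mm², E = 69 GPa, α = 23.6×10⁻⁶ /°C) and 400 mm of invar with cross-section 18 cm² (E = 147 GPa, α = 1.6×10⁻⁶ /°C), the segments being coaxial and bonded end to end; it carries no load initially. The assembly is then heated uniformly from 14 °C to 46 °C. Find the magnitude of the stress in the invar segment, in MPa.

σ ≈ 23 MPa (compressive)

If the supports were absent, the total length change would be Σ αᵢΔT Lᵢ = 23.6×10⁻⁶×32×250 + 1.6×10⁻⁶×32×400 = 0.2093 mm.
The walls prevent any net length change, so an axial force P (same in every segment) develops. Compatibility: P · Σ Lᵢ/(AᵢEᵢ) = δ_free.
The series flexibility is Σ Lᵢ/(AᵢEᵢ) = 250/(1025×69×10³) + 400/(1800×147×10³) = 5.047×10⁻⁶ mm/N.
P = 0.2093 / 5.047×10⁻⁶ = 41470 N = 41.47 kN, compressive.
σ_{invar} = P / A = 41470 / 1800 = 23.04 MPa.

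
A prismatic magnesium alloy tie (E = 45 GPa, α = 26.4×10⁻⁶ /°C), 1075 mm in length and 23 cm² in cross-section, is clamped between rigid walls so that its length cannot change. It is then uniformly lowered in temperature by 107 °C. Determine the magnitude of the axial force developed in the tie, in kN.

P ≈ 292 kN (tensile)

With zero net strain, σ = E·αΔT = 45 GPa × 26.4×10⁻⁶ × 107 = 127.1 MPa.
P = AEαΔT = 2300 × 45×10³ × 26.4×10⁻⁶ × 107 = 292.4 kN (tensile).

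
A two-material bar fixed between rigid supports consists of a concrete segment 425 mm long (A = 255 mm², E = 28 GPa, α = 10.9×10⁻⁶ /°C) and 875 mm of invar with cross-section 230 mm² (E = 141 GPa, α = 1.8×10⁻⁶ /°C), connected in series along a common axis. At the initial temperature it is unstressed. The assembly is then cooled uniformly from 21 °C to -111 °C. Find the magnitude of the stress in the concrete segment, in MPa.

Free thermal contraction of the whole bar: Σ αᵢΔT Lᵢ = 10.9×10⁻⁶×132×425 + 1.8×10⁻⁶×132×875 = 0.8194 mm.
Since the ends are fixed, an axial force P builds up, equal in every segment, with P · Σ Lᵢ/(AᵢEᵢ) = δ_free.
The series flexibility is Σ Lᵢ/(AᵢEᵢ) = 425/(255×28×10³) + 875/(230×141×10³) = 8.65×10⁻⁵ mm/N.
Hence P = δ_free / Σ(L/AE) = 0.8194/8.65×10⁻⁵ = 9.472 kN (tensile).
σ_{concrete} = P / A = 9472 / 255 = 37.15 MPa.

σ ≈ 37.1 MPa (tensile)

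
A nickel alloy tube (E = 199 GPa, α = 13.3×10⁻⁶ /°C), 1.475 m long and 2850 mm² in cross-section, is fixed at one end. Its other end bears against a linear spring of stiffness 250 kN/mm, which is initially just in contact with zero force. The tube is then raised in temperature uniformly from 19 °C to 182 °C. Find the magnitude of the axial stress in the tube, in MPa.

If the spring were absent the tube would lengthen by αΔT L = 13.3×10⁻⁶ × 163 × 1475 = 3.198 mm.
Let P be the compressive force at the spring. The tube shortens elastically by PL/(AE) and the spring compresses by P/k; together these equal δ_free.
P [ L/(AE) + 1/k ] = δ_free → P [ 1475/(2850×199×10³) + 1/(250×10³) ] = 3.198.
P = 3.198 / 6.601×10⁻⁶ = 484400 N.
σ = P/A = 484400/2850 = 170 MPa.

σ ≈ 170 MPa (compressive)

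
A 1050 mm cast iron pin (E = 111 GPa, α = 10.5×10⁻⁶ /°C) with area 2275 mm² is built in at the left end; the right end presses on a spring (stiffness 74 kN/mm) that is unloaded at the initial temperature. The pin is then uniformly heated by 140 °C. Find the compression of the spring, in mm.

If the spring were absent the pin would lengthen by αΔT L = 10.5×10⁻⁶ × 140 × 1050 = 1.543 mm.
Let P be the compressive force at the spring. The pin shortens elastically by PL/(AE) and the spring compresses by P/k; together these equal δ_free.
So P = δ_free / [L/(AE) + 1/k] = 1.543 / [ 1050/(2275×111×10³) + 1/(74×10³) ].
P = 1.543 / 1.767×10⁻⁵ = 87340 N.
Spring compression = P/k = 87340/(74×10³) = 1.18 mm.

δ ≈ 1.18 mm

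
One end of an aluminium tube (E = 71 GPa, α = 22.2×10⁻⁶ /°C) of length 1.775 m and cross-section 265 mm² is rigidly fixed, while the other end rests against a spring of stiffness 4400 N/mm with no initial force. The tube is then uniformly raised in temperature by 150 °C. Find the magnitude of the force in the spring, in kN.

If the spring were absent the tube would lengthen by αΔT L = 22.2×10⁻⁶ × 150 × 1775 = 5.911 mm.
Let P be the compressive force at the spring. The tube shortens elastically by PL/(AE) and the spring compresses by P/k; together these equal δ_free.
P [ L/(AE) + 1/k ] = δ_free → P [ 1775/(265×71×10³) + 1/(4400) ] = 5.911.
P = 5.911 / 0.0003216 = 18380 N.

P ≈ 18.4 kN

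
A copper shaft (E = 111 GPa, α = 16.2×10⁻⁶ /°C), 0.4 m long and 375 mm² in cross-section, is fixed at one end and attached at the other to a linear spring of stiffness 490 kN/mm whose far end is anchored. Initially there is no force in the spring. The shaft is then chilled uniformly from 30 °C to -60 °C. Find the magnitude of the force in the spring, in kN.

P ≈ 50.1 kN

Free thermal contraction: δ_free = αΔT L = 16.2×10⁻⁶ × 90 × 400 = 0.5832 mm.
With a force P in the spring, the elastic change of the shaft is PL/(AE) and that of the spring is P/k; compatibility requires their sum to equal δ_free.
P [ L/(AE) + 1/k ] = δ_free → P [ 400/(375×111×10³) + 1/(490×10³) ] = 0.5832.
P = 0.5832 / 1.165×10⁻⁵ = 50060 N.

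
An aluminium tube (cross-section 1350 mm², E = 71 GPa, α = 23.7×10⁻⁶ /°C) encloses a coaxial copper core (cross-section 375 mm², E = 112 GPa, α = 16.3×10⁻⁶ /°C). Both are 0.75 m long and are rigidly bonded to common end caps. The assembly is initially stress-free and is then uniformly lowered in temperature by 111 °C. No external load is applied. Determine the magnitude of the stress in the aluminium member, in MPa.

The aluminium has the larger α, so on cooling it would change length more than the copper if both were free. The rigid plates force a common final length, so the aluminium is put into tension and the copper into compression, with equal and opposite forces P (no external load).
Setting the final lengths equal and cancelling L: (α₁ − α₂)ΔT = P/(A₁E₁) + P/(A₂E₂).
|α₁ − α₂|·ΔT = 7.4×10⁻⁶ × 111 = 0.0008214.
1/(A₁E₁) + 1/(A₂E₂) = 1/(1350×71×10³) + 1/(375×112×10³) = 3.424×10⁻⁸ N⁻¹.
P = 0.0008214 / 3.424×10⁻⁸ = 23990 N = 23.99 kN.
σ_{aluminium} = P/A₁ = 23990/1350 = 17.77 MPa, tensile.

σ ≈ 17.8 MPa (tensile)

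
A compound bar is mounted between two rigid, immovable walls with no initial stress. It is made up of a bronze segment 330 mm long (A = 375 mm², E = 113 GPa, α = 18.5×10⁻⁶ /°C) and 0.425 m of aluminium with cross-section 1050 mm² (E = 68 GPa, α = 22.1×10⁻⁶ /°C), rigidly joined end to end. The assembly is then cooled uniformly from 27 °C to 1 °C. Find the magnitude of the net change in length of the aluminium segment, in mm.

If the supports were absent, the total length change would be Σ αᵢΔT Lᵢ = 18.5×10⁻⁶×26×330 + 22.1×10⁻⁶×26×425 = 0.4029 mm.
The rigid supports impose zero overall length change; the single axial force P common to all segments must satisfy P Σ Lᵢ/(AᵢEᵢ) = δ_free.
Σ Lᵢ/(AᵢEᵢ) = 330/(375×113×10³) + 425/(1050×68×10³) = 1.374×10⁻⁵ mm/N.
P = 0.4029 / 1.374×10⁻⁵ = 29330 N = 29.33 kN, tensile.
For the aluminium segment, free thermal change = 22.1×10⁻⁶×26×425 = 0.2442 mm and elastic change from P = 29330×425/(1050×68×10³) = 0.1746 mm; these oppose, so the net change is 0.0696 mm (segment shortens).

|ΔL| ≈ 0.0696 mm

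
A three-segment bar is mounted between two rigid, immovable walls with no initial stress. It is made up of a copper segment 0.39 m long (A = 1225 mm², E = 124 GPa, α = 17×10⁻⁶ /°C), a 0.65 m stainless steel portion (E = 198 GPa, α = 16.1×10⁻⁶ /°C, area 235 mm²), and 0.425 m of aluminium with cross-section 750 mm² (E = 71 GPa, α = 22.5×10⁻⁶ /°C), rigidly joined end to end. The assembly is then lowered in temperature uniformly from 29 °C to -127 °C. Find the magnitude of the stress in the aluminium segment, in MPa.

σ ≈ 226 MPa (tensile)

If the supports were absent, the total length change would be Σ αᵢΔT Lᵢ = 17×10⁻⁶×156×390 + 16.1×10⁻⁶×156×650 + 22.5×10⁻⁶×156×425 = 4.159 mm.
The walls prevent any net length change, so an axial force P (same in every segment) develops. Compatibility: P · Σ Lᵢ/(AᵢEᵢ) = δ_free.
Σ Lᵢ/(AᵢEᵢ) = 390/(1225×124×10³) + 650/(235×198×10³) + 425/(750×71×10³) = 2.452×10⁻⁵ mm/N.
Hence P = δ_free / Σ(L/AE) = 4.159/2.452×10⁻⁵ = 169.6 kN (tensile).
σ_{aluminium} = P / A = 169600 / 750 = 226.1 MPa.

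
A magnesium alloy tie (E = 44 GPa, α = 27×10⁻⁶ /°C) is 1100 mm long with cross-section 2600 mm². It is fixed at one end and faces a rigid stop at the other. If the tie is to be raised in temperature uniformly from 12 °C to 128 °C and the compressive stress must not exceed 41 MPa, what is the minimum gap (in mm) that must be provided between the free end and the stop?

g ≈ 2.42 mm

Free expansion if unrestrained: δ_free = αΔT L = 27×10⁻⁶ × 116 × 1100 = 3.445 mm.
At the allowable stress the elastic shortening the wall may impose is σL/E = 41 × 1100 / (44×10³) = 1.025 mm.
The gap must absorb the remainder: g_min = 3.445 − 1.025 = 2.42 mm.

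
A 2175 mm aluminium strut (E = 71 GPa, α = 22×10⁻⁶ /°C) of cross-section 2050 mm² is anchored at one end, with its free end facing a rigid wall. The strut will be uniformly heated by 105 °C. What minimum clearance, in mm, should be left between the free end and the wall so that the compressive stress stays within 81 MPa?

g ≈ 2.54 mm

Free expansion if unrestrained: δ_free = αΔT L = 22×10⁻⁶ × 105 × 2175 = 5.024 mm.
At the allowable stress the elastic shortening the wall may impose is σL/E = 81 × 2175 / (71×10³) = 2.481 mm.
So the gap has to take up the difference, g_min = δ_free − σL/E = 5.024 − 2.481 = 2.543 mm.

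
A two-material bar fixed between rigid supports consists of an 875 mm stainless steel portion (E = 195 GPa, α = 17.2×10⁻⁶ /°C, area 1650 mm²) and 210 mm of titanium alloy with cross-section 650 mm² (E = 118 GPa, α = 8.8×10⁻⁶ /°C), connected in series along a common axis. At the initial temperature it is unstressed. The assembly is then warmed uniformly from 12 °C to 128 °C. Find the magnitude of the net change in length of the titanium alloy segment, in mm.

With the walls removed the bar would change length by δ_free = Σ αᵢΔT Lᵢ = 17.2×10⁻⁶×116×875 + 8.8×10⁻⁶×116×210 = 1.96 mm.
The rigid supports impose zero overall length change; the single axial force P common to all segments must satisfy P Σ Lᵢ/(AᵢEᵢ) = δ_free.
Σ Lᵢ/(AᵢEᵢ) = 875/(1650×195×10³) + 210/(650×118×10³) = 5.457×10⁻⁶ mm/N.
P = 1.96 / 5.457×10⁻⁶ = 359200 N = 359.2 kN, compressive.
For the titanium alloy segment, free thermal change = 8.8×10⁻⁶×116×210 = 0.2144 mm and elastic change from P = 359200×210/(650×118×10³) = 0.9834 mm; these oppose, so the net change is 0.769 mm (segment shortens).

|ΔL| ≈ 0.769 mm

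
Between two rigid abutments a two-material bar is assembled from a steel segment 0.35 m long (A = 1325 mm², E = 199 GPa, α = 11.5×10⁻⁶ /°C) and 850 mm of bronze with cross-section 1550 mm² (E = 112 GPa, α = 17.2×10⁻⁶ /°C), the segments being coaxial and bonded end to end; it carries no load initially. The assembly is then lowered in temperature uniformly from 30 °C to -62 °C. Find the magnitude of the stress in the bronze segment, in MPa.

σ ≈ 178 MPa (tensile)

If the supports were absent, the total length change would be Σ αᵢΔT Lᵢ = 11.5×10⁻⁶×92×350 + 17.2×10⁻⁶×92×850 = 1.715 mm.
The walls prevent any net length change, so an axial force P (same in every segment) develops. Compatibility: P · Σ Lᵢ/(AᵢEᵢ) = δ_free.
Σ Lᵢ/(AᵢEᵢ) = 350/(1325×199×10³) + 850/(1550×112×10³) = 6.224×10⁻⁶ mm/N.
P = 1.715 / 6.224×10⁻⁶ = 275600 N = 275.6 kN, tensile.
σ_{bronze} = P / A = 275600 / 1550 = 177.8 MPa.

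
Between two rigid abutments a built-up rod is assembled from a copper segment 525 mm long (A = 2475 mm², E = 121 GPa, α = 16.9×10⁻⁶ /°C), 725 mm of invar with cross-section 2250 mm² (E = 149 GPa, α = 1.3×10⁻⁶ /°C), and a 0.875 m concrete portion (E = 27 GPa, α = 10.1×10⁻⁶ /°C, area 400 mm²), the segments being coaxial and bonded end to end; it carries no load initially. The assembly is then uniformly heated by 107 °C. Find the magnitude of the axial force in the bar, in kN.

Free thermal expansion of the whole bar: Σ αᵢΔT Lᵢ = 16.9×10⁻⁶×107×525 + 1.3×10⁻⁶×107×725 + 10.1×10⁻⁶×107×875 = 1.996 mm.
The rigid supports impose zero overall length change; the single axial force P common to all segments must satisfy P Σ Lᵢ/(AᵢEᵢ) = δ_free.
Σ Lᵢ/(AᵢEᵢ) = 525/(2475×121×10³) + 725/(2250×149×10³) + 875/(400×27×10³) = 8.493×10⁻⁵ mm/N.
P = 1.996 / 8.493×10⁻⁵ = 23500 N = 23.5 kN, compressive.

P ≈ 23.5 kN (compressive)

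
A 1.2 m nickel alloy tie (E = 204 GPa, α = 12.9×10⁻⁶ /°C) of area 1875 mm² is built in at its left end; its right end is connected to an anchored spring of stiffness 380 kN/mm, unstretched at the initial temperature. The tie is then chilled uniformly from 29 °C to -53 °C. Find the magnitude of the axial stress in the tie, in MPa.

σ ≈ 117 MPa (tensile)

The unrestrained thermal change is αΔT L = 12.9×10⁻⁶ × 82 × 1200 = 1.269 mm.
With a force P in the spring, the elastic change of the tie is PL/(AE) and that of the spring is P/k; compatibility requires their sum to equal δ_free.
P [ L/(AE) + 1/k ] = δ_free → P [ 1200/(1875×204×10³) + 1/(380×10³) ] = 1.269.
P = 1.269 / 5.769×10⁻⁶ = 220000 N.
σ = P/A = 220000/1875 = 117.4 MPa.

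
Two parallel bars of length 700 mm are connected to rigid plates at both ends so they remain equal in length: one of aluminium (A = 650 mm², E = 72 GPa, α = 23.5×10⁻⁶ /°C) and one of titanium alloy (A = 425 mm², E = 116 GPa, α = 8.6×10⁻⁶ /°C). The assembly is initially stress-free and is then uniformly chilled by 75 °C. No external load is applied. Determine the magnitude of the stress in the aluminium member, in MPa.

The aluminium has the larger α, so on cooling it would change length more than the titanium alloy if both were free. The rigid plates force a common final length, so the aluminium is put into tension and the titanium alloy into compression, with equal and opposite forces P (no external load).
Equating the net (thermal + elastic) strains gives |α₁ − α₂|·ΔT = P·[1/(A₁E₁) + 1/(A₂E₂)].
|α₁ − α₂|·ΔT = 14.9×10⁻⁶ × 75 = 0.001118.
1/(A₁E₁) + 1/(A₂E₂) = 1/(650×72×10³) + 1/(425×116×10³) = 4.165×10⁻⁸ N⁻¹.
P = 0.001118 / 4.165×10⁻⁸ = 26830 N = 26.83 kN.
σ_{aluminium} = P/A₁ = 26830/650 = 41.28 MPa, tensile.

σ ≈ 41.3 MPa (tensile)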